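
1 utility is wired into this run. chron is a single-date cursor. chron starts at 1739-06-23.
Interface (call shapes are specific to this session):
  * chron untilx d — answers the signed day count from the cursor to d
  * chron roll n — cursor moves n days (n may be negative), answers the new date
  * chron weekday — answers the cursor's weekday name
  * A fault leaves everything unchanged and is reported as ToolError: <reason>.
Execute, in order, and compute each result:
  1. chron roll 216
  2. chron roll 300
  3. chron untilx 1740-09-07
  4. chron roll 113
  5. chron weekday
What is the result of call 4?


! chron roll(n=216) : 1740-01-25
! chron roll(n=300) : 1740-11-20
! chron untilx(d=1740-09-07) : -74
! chron roll(n=113) : 1741-03-13
! chron weekday() : Monday

Answer: 1741-03-13


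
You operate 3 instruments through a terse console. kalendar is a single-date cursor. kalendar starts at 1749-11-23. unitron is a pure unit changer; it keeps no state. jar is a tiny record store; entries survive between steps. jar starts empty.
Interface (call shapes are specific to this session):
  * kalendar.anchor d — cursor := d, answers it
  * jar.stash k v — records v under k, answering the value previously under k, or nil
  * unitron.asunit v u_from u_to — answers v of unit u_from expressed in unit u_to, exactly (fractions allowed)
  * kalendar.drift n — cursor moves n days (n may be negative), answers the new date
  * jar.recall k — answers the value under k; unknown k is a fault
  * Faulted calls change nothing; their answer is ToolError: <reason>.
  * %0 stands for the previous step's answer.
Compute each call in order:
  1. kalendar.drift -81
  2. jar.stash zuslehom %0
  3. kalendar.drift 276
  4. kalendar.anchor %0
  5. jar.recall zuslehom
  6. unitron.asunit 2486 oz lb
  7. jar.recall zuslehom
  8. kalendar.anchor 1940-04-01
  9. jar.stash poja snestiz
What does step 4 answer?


;; 1. kalendar.drift(n: -81) == 1749-09-03
;; 2. jar.stash(k: zuslehom, v: %0) == nil
;; 3. kalendar.drift(n: 276) == 1750-06-06
;; 4. kalendar.anchor(d: %0) == 1750-06-06
;; 5. jar.recall(k: zuslehom) == 1749-09-03
;; 6. unitron.asunit(v: 2486, u_from: oz, u_to: lb) == 1243/8
;; 7. jar.recall(k: zuslehom) == 1749-09-03
;; 8. kalendar.anchor(d: 1940-04-01) == 1940-04-01
;; 9. jar.stash(k: poja, v: snestiz) == nil

Answer: 1750-06-06


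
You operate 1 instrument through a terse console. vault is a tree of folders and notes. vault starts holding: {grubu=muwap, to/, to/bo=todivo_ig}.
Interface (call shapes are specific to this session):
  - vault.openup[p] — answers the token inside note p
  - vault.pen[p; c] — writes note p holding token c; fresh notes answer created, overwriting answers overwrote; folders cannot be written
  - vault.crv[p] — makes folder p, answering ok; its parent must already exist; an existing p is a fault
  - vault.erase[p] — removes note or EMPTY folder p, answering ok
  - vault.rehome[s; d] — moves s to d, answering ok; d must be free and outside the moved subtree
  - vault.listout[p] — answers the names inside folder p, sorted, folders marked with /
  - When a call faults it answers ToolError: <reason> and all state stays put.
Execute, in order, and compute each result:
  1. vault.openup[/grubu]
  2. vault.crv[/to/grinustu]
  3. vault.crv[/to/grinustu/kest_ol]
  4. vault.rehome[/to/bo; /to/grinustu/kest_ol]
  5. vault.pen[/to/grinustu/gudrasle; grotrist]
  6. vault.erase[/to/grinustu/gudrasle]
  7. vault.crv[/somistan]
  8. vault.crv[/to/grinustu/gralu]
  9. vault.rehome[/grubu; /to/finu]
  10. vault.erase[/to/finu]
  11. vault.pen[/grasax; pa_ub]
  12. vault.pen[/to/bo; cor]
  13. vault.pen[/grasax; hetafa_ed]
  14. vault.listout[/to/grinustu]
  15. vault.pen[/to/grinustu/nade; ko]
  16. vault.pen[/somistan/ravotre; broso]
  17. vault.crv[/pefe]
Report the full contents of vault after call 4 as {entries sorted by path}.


I call vault.openup with p=/grubu, — result: muwap.
Using vault.crv with p=/to/grinustu, and see ok.
Now I run vault.crv with p=/to/grinustu/kest_ol, yielding ok.
I call vault.rehome with s=/to/bo, d=/to/grinustu/kest_ol, and observe ToolError: exists.
I try vault.pen with p=/to/grinustu/gudrasle, c=grotrist, which returns created.
Calling vault.erase with p=/to/grinustu/gudrasle, which returns ok.
Using vault.crv with p=/somistan, and get ok.
Then vault.crv with p=/to/grinustu/gralu, and observe ok.
Using vault.rehome with s=/grubu, d=/to/finu, yielding ok.
I call vault.erase with p=/to/finu, giving ok.
Invoking vault.pen with p=/grasax, c=pa_ub, yielding created.
Next I call vault.pen with p=/to/bo, c=cor, and observe overwrote.
I run vault.pen with p=/grasax, c=hetafa_ed, and get overwrote.
I run vault.listout with p=/to/grinustu, → [gralu/, kest_ol/].
I run vault.pen with p=/to/grinustu/nade, c=ko, → created.
I run vault.pen with p=/somistan/ravotre, c=broso, giving created.
I invoke vault.crv with p=/pefe, yielding ok.

Answer: {grubu=muwap, to/, to/bo=todivo_ig, to/grinustu/, to/grinustu/kest_ol/}


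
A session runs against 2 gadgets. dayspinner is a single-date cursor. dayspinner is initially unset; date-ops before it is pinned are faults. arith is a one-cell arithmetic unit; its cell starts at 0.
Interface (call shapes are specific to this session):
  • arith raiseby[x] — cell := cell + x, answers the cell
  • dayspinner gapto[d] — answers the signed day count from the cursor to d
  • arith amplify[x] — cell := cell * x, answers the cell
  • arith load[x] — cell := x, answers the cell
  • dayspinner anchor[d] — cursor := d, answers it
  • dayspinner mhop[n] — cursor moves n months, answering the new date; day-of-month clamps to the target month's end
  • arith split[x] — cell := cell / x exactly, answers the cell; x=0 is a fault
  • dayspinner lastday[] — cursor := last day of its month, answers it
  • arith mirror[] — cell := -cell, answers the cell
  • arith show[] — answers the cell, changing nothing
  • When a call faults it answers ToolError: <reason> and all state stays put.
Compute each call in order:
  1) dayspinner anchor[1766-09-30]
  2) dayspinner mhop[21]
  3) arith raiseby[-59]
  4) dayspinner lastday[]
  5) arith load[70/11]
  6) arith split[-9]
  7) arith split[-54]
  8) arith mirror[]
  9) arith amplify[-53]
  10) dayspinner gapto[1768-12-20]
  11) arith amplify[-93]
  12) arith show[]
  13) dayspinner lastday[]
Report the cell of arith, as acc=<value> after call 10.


Answer: acc=1855/2673

Derivation:
// 1. dayspinner anchor(d: 1766-09-30) ~> 1766-09-30
// 2. dayspinner mhop(n: 21) ~> 1768-06-30
// 3. arith raiseby(x: -59) ~> -59
// 4. dayspinner lastday() ~> 1768-06-30
// 5. arith load(x: 70/11) ~> 70/11
// 6. arith split(x: -9) ~> -70/99
// 7. arith split(x: -54) ~> 35/2673
// 8. arith mirror() ~> -35/2673
// 9. arith amplify(x: -53) ~> 1855/2673
// 10. dayspinner gapto(d: 1768-12-20) ~> 173
// 11. arith amplify(x: -93) ~> -57505/891
// 12. arith show() ~> -57505/891
// 13. dayspinner lastday() ~> 1768-06-30


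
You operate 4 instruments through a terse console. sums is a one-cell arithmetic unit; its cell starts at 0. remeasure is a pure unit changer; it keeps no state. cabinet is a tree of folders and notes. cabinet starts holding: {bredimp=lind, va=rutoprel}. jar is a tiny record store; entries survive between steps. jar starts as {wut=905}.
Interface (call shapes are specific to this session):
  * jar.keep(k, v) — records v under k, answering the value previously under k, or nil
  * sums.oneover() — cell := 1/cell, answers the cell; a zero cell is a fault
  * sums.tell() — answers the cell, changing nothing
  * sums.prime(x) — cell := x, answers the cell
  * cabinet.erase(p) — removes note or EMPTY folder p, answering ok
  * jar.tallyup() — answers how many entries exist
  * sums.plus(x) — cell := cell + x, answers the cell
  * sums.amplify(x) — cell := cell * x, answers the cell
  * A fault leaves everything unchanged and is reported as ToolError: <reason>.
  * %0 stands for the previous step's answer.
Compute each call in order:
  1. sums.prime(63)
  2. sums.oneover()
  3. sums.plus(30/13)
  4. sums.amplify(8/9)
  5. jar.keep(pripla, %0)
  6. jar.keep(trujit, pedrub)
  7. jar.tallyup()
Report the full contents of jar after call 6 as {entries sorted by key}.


-- sums.prime(63) -> 63
-- sums.oneover() -> 1/63
-- sums.plus(30/13) -> 1903/819
-- sums.amplify(8/9) -> 15224/7371
-- jar.keep(pripla, %0) -> nil
-- jar.keep(trujit, pedrub) -> nil
-- jar.tallyup() -> 3

Answer: {pripla=15224/7371, trujit=pedrub, wut=905}


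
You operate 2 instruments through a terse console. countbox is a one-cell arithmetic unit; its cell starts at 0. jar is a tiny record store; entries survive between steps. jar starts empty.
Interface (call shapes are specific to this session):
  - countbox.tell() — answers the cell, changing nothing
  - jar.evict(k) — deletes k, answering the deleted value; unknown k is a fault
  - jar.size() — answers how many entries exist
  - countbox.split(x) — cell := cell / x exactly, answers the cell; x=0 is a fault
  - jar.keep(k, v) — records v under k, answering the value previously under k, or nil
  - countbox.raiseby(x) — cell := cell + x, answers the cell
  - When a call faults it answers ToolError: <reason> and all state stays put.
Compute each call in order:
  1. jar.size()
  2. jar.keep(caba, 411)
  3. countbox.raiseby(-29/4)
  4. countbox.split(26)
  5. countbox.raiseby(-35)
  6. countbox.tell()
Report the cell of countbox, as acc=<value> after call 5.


-- 1. jar.size() -> 0
-- 2. jar.keep(k→caba, v→411) -> nil
-- 3. countbox.raiseby(x→-29/4) -> -29/4
-- 4. countbox.split(x→26) -> -29/104
-- 5. countbox.raiseby(x→-35) -> -3669/104
-- 6. countbox.tell() -> -3669/104

Answer: acc=-3669/104


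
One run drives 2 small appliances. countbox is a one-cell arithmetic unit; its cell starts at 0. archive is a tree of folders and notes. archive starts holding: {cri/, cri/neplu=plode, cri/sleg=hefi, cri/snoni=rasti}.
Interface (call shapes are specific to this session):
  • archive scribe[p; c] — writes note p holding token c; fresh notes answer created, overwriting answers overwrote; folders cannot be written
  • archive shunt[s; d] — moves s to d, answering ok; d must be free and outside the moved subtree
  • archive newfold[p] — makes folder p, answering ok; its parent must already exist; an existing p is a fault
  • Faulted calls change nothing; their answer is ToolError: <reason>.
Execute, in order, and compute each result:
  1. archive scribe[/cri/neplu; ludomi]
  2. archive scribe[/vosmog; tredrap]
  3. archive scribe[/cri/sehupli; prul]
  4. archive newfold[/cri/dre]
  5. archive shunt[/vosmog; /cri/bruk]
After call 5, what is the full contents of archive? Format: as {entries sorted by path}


Answer: {cri/, cri/bruk=tredrap, cri/dre/, cri/neplu=ludomi, cri/sehupli=prul, cri/sleg=hefi, cri/snoni=rasti}

Derivation:
Act: archive scribe[p='/cri/neplu'; c='ludomi']
Obs: overwrote
Act: archive scribe[p='/vosmog'; c='tredrap']
Obs: created
Act: archive scribe[p='/cri/sehupli'; c='prul']
Obs: created
Act: archive newfold[p='/cri/dre']
Obs: ok
Act: archive shunt[s='/vosmog'; d='/cri/bruk']
Obs: ok


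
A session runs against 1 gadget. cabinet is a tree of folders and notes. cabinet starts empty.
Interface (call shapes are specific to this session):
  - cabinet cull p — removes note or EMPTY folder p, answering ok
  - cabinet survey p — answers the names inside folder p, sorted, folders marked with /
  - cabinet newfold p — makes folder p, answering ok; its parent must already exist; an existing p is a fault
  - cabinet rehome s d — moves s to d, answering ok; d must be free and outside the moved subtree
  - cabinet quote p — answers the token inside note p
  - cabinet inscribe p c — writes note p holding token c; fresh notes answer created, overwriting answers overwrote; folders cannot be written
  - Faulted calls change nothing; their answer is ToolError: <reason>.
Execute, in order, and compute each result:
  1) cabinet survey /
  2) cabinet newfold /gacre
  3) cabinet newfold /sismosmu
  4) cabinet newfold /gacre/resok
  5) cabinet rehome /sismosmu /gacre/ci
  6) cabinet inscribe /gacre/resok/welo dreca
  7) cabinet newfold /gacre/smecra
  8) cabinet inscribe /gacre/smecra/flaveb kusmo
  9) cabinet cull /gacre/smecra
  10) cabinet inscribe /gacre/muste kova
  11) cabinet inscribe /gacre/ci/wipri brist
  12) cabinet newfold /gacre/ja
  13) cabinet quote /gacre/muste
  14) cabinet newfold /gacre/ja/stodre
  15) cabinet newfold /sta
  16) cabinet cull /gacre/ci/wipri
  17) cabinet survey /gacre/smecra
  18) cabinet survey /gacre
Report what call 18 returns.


! 1. cabinet survey(/) => []
! 2. cabinet newfold(/gacre) => ok
! 3. cabinet newfold(/sismosmu) => ok
! 4. cabinet newfold(/gacre/resok) => ok
! 5. cabinet rehome(/sismosmu, /gacre/ci) => ok
! 6. cabinet inscribe(/gacre/resok/welo, dreca) => created
! 7. cabinet newfold(/gacre/smecra) => ok
! 8. cabinet inscribe(/gacre/smecra/flaveb, kusmo) => created
! 9. cabinet cull(/gacre/smecra) => ToolError: not empty
! 10. cabinet inscribe(/gacre/muste, kova) => created
! 11. cabinet inscribe(/gacre/ci/wipri, brist) => created
! 12. cabinet newfold(/gacre/ja) => ok
! 13. cabinet quote(/gacre/muste) => kova
! 14. cabinet newfold(/gacre/ja/stodre) => ok
! 15. cabinet newfold(/sta) => ok
! 16. cabinet cull(/gacre/ci/wipri) => ok
! 17. cabinet survey(/gacre/smecra) => [flaveb]
! 18. cabinet survey(/gacre) => [ci/, ja/, muste, resok/, smecra/]

Answer: [ci/, ja/, muste, resok/, smecra/]


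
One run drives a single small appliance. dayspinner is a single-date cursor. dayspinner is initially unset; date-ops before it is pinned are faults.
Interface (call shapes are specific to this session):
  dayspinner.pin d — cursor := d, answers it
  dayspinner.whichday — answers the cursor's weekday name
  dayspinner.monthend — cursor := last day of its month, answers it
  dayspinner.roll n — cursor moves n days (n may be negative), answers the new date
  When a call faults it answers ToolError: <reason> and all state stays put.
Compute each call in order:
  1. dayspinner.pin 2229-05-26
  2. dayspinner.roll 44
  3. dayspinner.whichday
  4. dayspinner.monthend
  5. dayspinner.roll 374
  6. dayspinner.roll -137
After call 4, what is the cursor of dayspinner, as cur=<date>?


// dayspinner.pin(d: 2229-05-26) : 2229-05-26
// dayspinner.roll(n: 44) : 2229-07-09
// dayspinner.whichday() : Thursday
// dayspinner.monthend() : 2229-07-31
// dayspinner.roll(n: 374) : 2230-08-09
// dayspinner.roll(n: -137) : 2230-03-25

Answer: cur=2229-07-31


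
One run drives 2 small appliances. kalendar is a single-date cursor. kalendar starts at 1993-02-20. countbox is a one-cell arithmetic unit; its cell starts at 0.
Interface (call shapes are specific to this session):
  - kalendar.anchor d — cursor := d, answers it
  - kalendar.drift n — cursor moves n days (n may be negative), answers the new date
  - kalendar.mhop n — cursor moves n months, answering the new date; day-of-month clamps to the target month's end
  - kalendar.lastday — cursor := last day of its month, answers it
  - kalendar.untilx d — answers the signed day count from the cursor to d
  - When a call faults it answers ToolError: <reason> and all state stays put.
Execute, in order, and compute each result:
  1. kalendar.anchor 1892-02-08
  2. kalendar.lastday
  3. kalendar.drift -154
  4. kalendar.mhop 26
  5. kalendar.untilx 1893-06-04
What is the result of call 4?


~$ kalendar.anchor 1892-02-08
= 1892-02-08
~$ kalendar.lastday
= 1892-02-29
~$ kalendar.drift -154
= 1891-09-28
~$ kalendar.mhop 26
= 1893-11-28
~$ kalendar.untilx 1893-06-04
= -177

Answer: 1893-11-28


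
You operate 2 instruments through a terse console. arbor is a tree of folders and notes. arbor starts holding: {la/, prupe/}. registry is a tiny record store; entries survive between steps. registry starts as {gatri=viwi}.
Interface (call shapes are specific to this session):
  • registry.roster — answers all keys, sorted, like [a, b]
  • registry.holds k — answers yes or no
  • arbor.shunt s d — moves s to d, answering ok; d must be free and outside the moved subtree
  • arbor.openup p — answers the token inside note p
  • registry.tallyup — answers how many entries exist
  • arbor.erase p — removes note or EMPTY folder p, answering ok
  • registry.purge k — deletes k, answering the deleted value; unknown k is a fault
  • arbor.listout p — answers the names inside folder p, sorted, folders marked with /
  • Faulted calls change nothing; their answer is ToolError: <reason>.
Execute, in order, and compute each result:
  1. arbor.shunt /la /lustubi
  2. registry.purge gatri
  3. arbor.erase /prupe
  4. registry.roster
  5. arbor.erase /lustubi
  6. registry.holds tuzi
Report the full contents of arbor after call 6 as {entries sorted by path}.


Answer: {}

Derivation:
// arbor.shunt(s='/la', d='/lustubi') => ok
// registry.purge(k='gatri') => viwi
// arbor.erase(p='/prupe') => ok
// registry.roster() => []
// arbor.erase(p='/lustubi') => ok
// registry.holds(k='tuzi') => no


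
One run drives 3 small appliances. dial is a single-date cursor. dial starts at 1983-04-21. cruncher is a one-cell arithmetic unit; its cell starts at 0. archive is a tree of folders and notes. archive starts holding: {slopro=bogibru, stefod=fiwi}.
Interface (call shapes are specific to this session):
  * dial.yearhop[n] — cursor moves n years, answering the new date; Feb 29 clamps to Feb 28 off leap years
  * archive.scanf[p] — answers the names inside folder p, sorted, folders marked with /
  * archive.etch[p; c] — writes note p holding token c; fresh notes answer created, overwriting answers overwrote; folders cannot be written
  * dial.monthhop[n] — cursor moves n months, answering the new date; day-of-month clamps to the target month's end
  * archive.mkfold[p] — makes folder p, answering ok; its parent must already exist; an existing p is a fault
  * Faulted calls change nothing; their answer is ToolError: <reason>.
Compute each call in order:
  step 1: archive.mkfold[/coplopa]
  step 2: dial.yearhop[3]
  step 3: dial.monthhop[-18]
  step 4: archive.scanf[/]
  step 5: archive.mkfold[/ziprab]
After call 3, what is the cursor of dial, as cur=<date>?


Answer: cur=1984-10-21

Derivation:
% 1. archive.mkfold(p: /coplopa) -> ok
% 2. dial.yearhop(n: 3) -> 1986-04-21
% 3. dial.monthhop(n: -18) -> 1984-10-21
% 4. archive.scanf(p: /) -> [coplopa/, slopro, stefod]
% 5. archive.mkfold(p: /ziprab) -> ok


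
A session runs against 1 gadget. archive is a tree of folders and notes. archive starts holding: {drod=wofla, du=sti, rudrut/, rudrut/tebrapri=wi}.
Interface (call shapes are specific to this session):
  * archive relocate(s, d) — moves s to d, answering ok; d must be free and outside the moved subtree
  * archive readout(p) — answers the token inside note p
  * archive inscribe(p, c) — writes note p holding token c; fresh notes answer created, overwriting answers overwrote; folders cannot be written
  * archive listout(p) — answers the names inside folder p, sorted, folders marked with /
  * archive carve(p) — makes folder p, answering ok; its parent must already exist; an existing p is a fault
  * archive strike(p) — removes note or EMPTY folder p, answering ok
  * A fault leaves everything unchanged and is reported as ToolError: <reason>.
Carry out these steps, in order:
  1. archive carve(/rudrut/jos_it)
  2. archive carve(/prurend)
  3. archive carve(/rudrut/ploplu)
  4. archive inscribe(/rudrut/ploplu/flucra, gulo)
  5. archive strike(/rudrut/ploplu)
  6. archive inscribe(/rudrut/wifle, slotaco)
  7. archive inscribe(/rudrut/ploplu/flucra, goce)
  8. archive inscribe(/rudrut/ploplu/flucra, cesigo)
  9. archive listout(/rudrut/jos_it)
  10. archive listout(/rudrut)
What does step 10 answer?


Answer: [jos_it/, ploplu/, tebrapri, wifle]

Derivation:
Do: archive carve[p→/rudrut/jos_it]
See: ok
Do: archive carve[p→/prurend]
See: ok
Do: archive carve[p→/rudrut/ploplu]
See: ok
Do: archive inscribe[p→/rudrut/ploplu/flucra; c→gulo]
See: created
Do: archive strike[p→/rudrut/ploplu]
See: ToolError: not empty
Do: archive inscribe[p→/rudrut/wifle; c→slotaco]
See: created
Do: archive inscribe[p→/rudrut/ploplu/flucra; c→goce]
See: overwrote
Do: archive inscribe[p→/rudrut/ploplu/flucra; c→cesigo]
See: overwrote
Do: archive listout[p→/rudrut/jos_it]
See: []
Do: archive listout[p→/rudrut]
See: [jos_it/, ploplu/, tebrapri, wifle]


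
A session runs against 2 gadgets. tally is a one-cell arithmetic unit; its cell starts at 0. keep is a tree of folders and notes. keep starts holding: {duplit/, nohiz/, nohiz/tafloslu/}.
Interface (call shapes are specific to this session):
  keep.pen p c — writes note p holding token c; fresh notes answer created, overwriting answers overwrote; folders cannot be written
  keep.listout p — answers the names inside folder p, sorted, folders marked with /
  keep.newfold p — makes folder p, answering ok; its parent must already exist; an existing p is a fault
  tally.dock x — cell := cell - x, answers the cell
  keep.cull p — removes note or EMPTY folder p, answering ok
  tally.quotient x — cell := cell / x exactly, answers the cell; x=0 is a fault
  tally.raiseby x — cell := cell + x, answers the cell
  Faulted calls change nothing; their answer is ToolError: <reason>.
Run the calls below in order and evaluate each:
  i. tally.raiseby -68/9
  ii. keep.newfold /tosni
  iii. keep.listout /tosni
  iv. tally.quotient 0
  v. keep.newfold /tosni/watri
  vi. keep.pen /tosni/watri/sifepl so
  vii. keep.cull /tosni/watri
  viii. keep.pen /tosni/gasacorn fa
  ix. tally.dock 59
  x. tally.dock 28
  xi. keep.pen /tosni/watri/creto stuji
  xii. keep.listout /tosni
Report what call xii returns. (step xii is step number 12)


Answer: [gasacorn, watri/]

Derivation:
[in] tally.raiseby x: -68/9
[out] -68/9
[in] keep.newfold p: /tosni
[out] ok
[in] keep.listout p: /tosni
[out] []
[in] tally.quotient x: 0
[out] ToolError: division by zero
[in] keep.newfold p: /tosni/watri
[out] ok
[in] keep.pen p: /tosni/watri/sifepl c: so
[out] created
[in] keep.cull p: /tosni/watri
[out] ToolError: not empty
[in] keep.pen p: /tosni/gasacorn c: fa
[out] created
[in] tally.dock x: 59
[out] -599/9
[in] tally.dock x: 28
[out] -851/9
[in] keep.pen p: /tosni/watri/creto c: stuji
[out] created
[in] keep.listout p: /tosni
[out] [gasacorn, watri/]


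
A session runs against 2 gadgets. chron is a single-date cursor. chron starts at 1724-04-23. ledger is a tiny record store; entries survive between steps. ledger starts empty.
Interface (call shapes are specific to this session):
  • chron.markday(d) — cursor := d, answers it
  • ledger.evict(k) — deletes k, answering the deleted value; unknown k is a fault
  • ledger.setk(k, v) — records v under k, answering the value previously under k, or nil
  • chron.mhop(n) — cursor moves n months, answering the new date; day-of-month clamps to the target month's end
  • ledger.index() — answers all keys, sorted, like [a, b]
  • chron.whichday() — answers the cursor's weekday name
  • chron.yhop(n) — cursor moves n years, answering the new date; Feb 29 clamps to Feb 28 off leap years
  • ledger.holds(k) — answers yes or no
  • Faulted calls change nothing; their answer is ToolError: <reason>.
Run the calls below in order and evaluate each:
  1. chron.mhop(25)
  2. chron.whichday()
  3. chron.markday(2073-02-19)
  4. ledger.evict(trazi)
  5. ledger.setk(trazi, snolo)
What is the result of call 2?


Answer: Thursday

Derivation:
$ mhop n→25
  1726-05-23
$ whichday
  Thursday
$ markday d→2073-02-19
  2073-02-19
$ evict k→trazi
  ToolError: no such key trazi
$ setk k→trazi v→snolo
  nil


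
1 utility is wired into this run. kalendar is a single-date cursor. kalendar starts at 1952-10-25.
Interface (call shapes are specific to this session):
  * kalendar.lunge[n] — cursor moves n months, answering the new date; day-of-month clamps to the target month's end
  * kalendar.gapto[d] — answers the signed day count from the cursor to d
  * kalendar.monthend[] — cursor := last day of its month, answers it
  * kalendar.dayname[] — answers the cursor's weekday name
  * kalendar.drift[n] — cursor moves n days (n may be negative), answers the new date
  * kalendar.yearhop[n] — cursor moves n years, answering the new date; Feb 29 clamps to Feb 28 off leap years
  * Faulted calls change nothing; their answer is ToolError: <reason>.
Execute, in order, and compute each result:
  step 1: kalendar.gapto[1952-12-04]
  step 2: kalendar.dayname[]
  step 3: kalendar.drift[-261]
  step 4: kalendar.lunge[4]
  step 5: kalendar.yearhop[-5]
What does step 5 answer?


Answer: 1947-06-07

Derivation:
Do: kalendar.gapto[1952-12-04]
See: 40
Do: kalendar.dayname[]
See: Saturday
Do: kalendar.drift[-261]
See: 1952-02-07
Do: kalendar.lunge[4]
See: 1952-06-07
Do: kalendar.yearhop[-5]
See: 1947-06-07


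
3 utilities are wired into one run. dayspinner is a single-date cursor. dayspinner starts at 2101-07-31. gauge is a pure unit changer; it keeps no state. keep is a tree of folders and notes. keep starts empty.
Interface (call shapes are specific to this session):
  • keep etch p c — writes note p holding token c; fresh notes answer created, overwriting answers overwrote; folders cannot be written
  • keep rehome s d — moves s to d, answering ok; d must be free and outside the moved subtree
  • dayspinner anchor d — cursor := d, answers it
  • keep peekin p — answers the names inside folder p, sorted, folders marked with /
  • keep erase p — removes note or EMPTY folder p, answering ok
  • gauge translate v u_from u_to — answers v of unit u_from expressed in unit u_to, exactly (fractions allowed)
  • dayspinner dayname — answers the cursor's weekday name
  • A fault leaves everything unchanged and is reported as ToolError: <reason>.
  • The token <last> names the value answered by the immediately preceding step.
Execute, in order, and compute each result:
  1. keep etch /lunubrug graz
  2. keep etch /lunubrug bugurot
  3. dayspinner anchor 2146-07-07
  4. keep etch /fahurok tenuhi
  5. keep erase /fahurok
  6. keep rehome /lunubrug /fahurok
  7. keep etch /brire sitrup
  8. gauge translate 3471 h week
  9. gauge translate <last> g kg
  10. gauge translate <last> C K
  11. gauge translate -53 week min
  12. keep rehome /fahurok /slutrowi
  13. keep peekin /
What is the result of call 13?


% keep etch p='/lunubrug' c='graz'
= created
% keep etch p='/lunubrug' c='bugurot'
= overwrote
% dayspinner anchor d='2146-07-07'
= 2146-07-07
% keep etch p='/fahurok' c='tenuhi'
= created
% keep erase p='/fahurok'
= ok
% keep rehome s='/lunubrug' d='/fahurok'
= ok
% keep etch p='/brire' c='sitrup'
= created
% gauge translate v='3471' u_from='h' u_to='week'
= 1157/56
% gauge translate v='<last>' u_from='g' u_to='kg'
= 1157/56000
% gauge translate v='<last>' u_from='C' u_to='K'
= 15297557/56000
% gauge translate v='-53' u_from='week' u_to='min'
= -534240
% keep rehome s='/fahurok' d='/slutrowi'
= ok
% keep peekin p='/'
= [brire, slutrowi]

Answer: [brire, slutrowi]


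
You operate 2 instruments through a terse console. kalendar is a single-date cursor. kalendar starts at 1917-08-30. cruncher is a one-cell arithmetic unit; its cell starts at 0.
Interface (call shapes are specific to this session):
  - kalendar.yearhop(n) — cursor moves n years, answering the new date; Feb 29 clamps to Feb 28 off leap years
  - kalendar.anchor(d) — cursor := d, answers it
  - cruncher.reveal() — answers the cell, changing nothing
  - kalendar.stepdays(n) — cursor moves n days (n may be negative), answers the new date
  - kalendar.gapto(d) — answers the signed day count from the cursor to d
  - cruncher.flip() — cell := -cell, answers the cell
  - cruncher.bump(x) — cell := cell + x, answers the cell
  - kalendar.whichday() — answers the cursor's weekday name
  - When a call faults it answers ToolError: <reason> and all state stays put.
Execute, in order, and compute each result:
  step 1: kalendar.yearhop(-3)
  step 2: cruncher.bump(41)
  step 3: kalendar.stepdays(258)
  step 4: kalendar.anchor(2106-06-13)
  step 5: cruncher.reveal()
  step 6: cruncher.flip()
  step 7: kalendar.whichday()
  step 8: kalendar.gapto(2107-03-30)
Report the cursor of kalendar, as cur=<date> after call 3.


Step: kalendar.yearhop[n='-3']
Result: 1914-08-30
Step: cruncher.bump[x='41']
Result: 41
Step: kalendar.stepdays[n='258']
Result: 1915-05-15
Step: kalendar.anchor[d='2106-06-13']
Result: 2106-06-13
Step: cruncher.reveal[]
Result: 41
Step: cruncher.flip[]
Result: -41
Step: kalendar.whichday[]
Result: Sunday
Step: kalendar.gapto[d='2107-03-30']
Result: 290

Answer: cur=1915-05-15


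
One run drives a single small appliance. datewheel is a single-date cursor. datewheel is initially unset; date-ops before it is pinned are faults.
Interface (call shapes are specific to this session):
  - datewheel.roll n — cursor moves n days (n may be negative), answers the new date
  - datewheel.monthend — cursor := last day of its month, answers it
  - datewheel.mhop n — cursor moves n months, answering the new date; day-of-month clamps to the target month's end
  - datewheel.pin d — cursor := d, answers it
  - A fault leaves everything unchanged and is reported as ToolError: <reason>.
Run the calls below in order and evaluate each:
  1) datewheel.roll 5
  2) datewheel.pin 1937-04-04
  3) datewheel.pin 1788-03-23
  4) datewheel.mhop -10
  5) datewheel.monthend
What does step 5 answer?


·→ datewheel.roll(n→5)
·← ToolError: no date set
·→ datewheel.pin(d→1937-04-04)
·← 1937-04-04
·→ datewheel.pin(d→1788-03-23)
·← 1788-03-23
·→ datewheel.mhop(n→-10)
·← 1787-05-23
·→ datewheel.monthend()
·← 1787-05-31

Answer: 1787-05-31


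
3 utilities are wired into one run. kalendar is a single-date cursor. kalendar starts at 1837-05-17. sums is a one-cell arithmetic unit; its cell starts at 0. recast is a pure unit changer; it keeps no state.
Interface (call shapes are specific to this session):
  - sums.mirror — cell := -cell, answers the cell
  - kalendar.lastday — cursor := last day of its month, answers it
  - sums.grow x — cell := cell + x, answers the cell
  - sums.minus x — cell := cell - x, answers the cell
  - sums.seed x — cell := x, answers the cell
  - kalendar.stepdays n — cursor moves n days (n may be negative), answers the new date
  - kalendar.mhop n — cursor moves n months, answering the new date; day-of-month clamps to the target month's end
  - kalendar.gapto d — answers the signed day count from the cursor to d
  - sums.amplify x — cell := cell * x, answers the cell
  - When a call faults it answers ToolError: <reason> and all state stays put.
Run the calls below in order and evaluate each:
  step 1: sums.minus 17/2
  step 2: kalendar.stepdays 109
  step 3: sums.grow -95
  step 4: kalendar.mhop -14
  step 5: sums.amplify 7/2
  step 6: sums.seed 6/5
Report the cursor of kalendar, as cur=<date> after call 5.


Answer: cur=1836-07-03

Derivation:
# minus(x→17/2) -> -17/2
# stepdays(n→109) -> 1837-09-03
# grow(x→-95) -> -207/2
# mhop(n→-14) -> 1836-07-03
# amplify(x→7/2) -> -1449/4
# seed(x→6/5) -> 6/5


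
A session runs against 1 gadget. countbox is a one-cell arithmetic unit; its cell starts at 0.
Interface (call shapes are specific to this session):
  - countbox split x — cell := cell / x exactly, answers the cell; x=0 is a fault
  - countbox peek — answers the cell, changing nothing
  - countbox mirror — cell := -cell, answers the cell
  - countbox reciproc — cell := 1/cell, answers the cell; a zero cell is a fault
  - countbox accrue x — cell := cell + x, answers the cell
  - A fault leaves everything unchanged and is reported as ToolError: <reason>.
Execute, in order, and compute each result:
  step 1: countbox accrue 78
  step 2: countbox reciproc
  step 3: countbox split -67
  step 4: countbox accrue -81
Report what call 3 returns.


Answer: -1/5226

Derivation:
Now I run countbox accrue(x: 78), which returns 78.
Using countbox reciproc(): 1/78.
Calling countbox split(x: -67), giving -1/5226.
I run countbox accrue(x: -81), and see -423307/5226.


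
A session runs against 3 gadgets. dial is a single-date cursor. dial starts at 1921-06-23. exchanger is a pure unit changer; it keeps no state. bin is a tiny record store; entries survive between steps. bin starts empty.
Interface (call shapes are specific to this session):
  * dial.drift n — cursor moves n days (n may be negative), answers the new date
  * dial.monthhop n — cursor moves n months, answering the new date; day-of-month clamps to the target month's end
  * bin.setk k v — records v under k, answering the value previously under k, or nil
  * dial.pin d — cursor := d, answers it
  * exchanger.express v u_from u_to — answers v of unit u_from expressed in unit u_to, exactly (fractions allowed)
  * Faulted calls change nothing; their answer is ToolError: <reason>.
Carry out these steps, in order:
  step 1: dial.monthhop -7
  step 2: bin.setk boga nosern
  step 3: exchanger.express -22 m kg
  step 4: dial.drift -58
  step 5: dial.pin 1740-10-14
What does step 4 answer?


I try dial.monthhop(n=-7): 1920-11-23.
Then bin.setk(k=boga, v=nosern), and observe nil.
Now I run exchanger.express(v=-22, u_from=m, u_to=kg), giving ToolError: incompatible units.
I invoke dial.drift(n=-58), and see 1920-09-26.
I try dial.pin(d=1740-10-14), and observe 1740-10-14.

Answer: 1920-09-26


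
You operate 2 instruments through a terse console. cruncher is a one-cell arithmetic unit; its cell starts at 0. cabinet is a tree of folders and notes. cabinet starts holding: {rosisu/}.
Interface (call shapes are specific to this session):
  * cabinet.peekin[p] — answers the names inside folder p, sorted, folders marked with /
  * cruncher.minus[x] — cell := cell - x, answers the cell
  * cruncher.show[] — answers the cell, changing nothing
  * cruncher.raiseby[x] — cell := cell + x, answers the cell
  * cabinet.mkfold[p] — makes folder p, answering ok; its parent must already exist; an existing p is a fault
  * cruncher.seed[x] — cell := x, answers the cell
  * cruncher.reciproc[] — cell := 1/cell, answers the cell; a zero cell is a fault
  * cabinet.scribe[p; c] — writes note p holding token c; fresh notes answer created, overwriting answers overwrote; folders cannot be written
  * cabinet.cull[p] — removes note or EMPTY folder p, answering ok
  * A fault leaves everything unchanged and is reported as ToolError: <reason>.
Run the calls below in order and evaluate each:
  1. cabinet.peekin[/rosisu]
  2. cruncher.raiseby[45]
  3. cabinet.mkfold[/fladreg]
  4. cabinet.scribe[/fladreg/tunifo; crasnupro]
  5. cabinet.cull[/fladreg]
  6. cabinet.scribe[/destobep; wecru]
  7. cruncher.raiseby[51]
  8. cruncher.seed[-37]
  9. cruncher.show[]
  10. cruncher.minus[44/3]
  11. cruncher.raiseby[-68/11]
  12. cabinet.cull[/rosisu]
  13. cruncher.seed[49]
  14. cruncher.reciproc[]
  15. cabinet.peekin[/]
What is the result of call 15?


> cabinet.peekin /rosisu
  []
> cruncher.raiseby 45
  45
> cabinet.mkfold /fladreg
  ok
> cabinet.scribe /fladreg/tunifo crasnupro
  created
> cabinet.cull /fladreg
  ToolError: not empty
> cabinet.scribe /destobep wecru
  created
> cruncher.raiseby 51
  96
> cruncher.seed -37
  -37
> cruncher.show
  -37
> cruncher.minus 44/3
  -155/3
> cruncher.raiseby -68/11
  -1909/33
> cabinet.cull /rosisu
  ok
> cruncher.seed 49
  49
> cruncher.reciproc
  1/49
> cabinet.peekin /
  [destobep, fladreg/]

Answer: [destobep, fladreg/]


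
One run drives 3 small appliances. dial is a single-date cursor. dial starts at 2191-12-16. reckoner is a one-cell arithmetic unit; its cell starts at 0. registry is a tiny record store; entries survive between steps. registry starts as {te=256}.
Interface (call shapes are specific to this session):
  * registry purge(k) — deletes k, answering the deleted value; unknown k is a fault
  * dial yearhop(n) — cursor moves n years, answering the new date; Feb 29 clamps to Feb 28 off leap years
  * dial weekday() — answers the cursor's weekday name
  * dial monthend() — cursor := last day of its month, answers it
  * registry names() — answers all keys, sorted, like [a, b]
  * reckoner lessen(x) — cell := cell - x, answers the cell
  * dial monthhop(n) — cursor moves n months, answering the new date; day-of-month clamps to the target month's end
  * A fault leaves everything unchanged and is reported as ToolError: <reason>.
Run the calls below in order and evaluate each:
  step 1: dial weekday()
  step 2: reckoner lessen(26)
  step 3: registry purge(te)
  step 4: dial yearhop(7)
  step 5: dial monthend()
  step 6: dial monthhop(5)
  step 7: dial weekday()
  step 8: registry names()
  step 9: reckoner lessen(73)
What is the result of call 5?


$ dial weekday
[out] Friday
$ reckoner lessen 26
[out] -26
$ registry purge te
[out] 256
$ dial yearhop 7
[out] 2198-12-16
$ dial monthend
[out] 2198-12-31
$ dial monthhop 5
[out] 2199-05-31
$ dial weekday
[out] Friday
$ registry names
[out] []
$ reckoner lessen 73
[out] -99

Answer: 2198-12-31


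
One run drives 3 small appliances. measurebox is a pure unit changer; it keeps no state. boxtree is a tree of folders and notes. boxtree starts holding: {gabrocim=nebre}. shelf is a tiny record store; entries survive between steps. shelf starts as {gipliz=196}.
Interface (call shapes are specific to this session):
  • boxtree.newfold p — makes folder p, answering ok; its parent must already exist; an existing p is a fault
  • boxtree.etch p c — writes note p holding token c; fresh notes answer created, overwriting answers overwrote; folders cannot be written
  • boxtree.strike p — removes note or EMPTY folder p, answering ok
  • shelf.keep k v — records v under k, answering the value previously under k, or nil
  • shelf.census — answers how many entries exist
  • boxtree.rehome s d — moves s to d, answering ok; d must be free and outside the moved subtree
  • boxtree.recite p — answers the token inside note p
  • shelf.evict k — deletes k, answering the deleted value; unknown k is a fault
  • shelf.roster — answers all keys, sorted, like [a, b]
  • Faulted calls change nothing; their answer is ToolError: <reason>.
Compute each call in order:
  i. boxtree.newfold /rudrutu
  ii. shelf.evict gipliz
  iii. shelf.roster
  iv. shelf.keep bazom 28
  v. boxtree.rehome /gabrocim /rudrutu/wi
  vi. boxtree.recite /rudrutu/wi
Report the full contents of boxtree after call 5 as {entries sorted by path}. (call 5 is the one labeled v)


Answer: {rudrutu/, rudrutu/wi=nebre}

Derivation:
Using boxtree.newfold passing p=/rudrutu, yielding ok.
Next I call shelf.evict passing k=gipliz, giving 196.
Next I call shelf.roster(), and see [].
Calling shelf.keep passing k=bazom, v=28: nil.
Next I call boxtree.rehome passing s=/gabrocim, d=/rudrutu/wi: ok.
Then boxtree.recite passing p=/rudrutu/wi, which returns nebre.


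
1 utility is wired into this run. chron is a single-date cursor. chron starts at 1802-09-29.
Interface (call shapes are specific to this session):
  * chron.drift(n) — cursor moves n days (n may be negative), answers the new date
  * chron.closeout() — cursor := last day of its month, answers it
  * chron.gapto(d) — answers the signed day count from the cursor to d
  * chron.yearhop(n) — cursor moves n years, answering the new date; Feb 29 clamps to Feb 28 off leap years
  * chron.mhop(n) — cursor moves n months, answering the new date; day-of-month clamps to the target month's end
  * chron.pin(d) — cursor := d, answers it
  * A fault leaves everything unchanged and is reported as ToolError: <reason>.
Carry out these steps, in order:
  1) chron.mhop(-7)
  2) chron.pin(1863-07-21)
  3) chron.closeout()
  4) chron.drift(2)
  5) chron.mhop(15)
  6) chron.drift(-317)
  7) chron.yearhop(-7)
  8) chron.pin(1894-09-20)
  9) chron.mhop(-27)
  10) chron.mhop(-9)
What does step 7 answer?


~$ mhop n→-7
[out] 1802-02-28
~$ pin d→1863-07-21
[out] 1863-07-21
~$ closeout
[out] 1863-07-31
~$ drift n→2
[out] 1863-08-02
~$ mhop n→15
[out] 1864-11-02
~$ drift n→-317
[out] 1863-12-21
~$ yearhop n→-7
[out] 1856-12-21
~$ pin d→1894-09-20
[out] 1894-09-20
~$ mhop n→-27
[out] 1892-06-20
~$ mhop n→-9
[out] 1891-09-20

Answer: 1856-12-21
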